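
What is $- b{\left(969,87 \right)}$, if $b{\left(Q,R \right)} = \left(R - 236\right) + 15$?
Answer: $134$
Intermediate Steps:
$b{\left(Q,R \right)} = -221 + R$ ($b{\left(Q,R \right)} = \left(-236 + R\right) + 15 = -221 + R$)
$- b{\left(969,87 \right)} = - (-221 + 87) = \left(-1\right) \left(-134\right) = 134$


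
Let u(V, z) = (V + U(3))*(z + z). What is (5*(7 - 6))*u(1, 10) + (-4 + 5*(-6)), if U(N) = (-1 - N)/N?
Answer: -202/3 ≈ -67.333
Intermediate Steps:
U(N) = (-1 - N)/N
u(V, z) = 2*z*(-4/3 + V) (u(V, z) = (V + (-1 - 1*3)/3)*(z + z) = (V + (-1 - 3)/3)*(2*z) = (V + (⅓)*(-4))*(2*z) = (V - 4/3)*(2*z) = (-4/3 + V)*(2*z) = 2*z*(-4/3 + V))
(5*(7 - 6))*u(1, 10) + (-4 + 5*(-6)) = (5*(7 - 6))*((⅔)*10*(-4 + 3*1)) + (-4 + 5*(-6)) = (5*1)*((⅔)*10*(-4 + 3)) + (-4 - 30) = 5*((⅔)*10*(-1)) - 34 = 5*(-20/3) - 34 = -100/3 - 34 = -202/3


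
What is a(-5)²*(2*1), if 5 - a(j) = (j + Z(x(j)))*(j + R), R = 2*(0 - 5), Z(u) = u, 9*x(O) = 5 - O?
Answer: 51200/9 ≈ 5688.9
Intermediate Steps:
x(O) = 5/9 - O/9 (x(O) = (5 - O)/9 = 5/9 - O/9)
R = -10 (R = 2*(-5) = -10)
a(j) = 5 - (-10 + j)*(5/9 + 8*j/9) (a(j) = 5 - (j + (5/9 - j/9))*(j - 10) = 5 - (5/9 + 8*j/9)*(-10 + j) = 5 - (-10 + j)*(5/9 + 8*j/9))
a(-5)²*(2*1) = (95/9 - 8/9*(-5)² + (25/3)*(-5))²*(2*1) = (95/9 - 8/9*25 - 125/3)²*2 = (95/9 - 200/9 - 125/3)²*2 = (-160/3)²*2 = (25600/9)*2 = 51200/9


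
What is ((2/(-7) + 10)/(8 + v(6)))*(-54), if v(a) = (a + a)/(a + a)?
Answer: -408/7 ≈ -58.286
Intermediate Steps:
v(a) = 1 (v(a) = (2*a)/((2*a)) = (2*a)*(1/(2*a)) = 1)
((2/(-7) + 10)/(8 + v(6)))*(-54) = ((2/(-7) + 10)/(8 + 1))*(-54) = ((2*(-1/7) + 10)/9)*(-54) = ((-2/7 + 10)*(1/9))*(-54) = ((68/7)*(1/9))*(-54) = (68/63)*(-54) = -408/7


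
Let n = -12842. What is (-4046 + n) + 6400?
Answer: -10488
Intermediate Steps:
(-4046 + n) + 6400 = (-4046 - 12842) + 6400 = -16888 + 6400 = -10488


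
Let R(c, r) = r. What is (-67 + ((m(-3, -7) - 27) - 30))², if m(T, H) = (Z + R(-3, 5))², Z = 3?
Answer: 3600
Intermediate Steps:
m(T, H) = 64 (m(T, H) = (3 + 5)² = 8² = 64)
(-67 + ((m(-3, -7) - 27) - 30))² = (-67 + ((64 - 27) - 30))² = (-67 + (37 - 30))² = (-67 + 7)² = (-60)² = 3600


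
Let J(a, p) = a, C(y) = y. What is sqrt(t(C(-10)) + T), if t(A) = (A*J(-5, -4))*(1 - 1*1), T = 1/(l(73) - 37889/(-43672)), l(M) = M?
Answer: 2*sqrt(35220867510)/3225945 ≈ 0.11635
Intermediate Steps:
T = 43672/3225945 (T = 1/(73 - 37889/(-43672)) = 1/(73 - 37889*(-1/43672)) = 1/(73 + 37889/43672) = 1/(3225945/43672) = 43672/3225945 ≈ 0.013538)
t(A) = 0 (t(A) = (A*(-5))*(1 - 1*1) = (-5*A)*(1 - 1) = -5*A*0 = 0)
sqrt(t(C(-10)) + T) = sqrt(0 + 43672/3225945) = sqrt(43672/3225945) = 2*sqrt(35220867510)/3225945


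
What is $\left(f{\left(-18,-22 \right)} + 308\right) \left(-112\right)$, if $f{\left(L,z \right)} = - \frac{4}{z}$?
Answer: $- \frac{379680}{11} \approx -34516.0$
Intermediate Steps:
$\left(f{\left(-18,-22 \right)} + 308\right) \left(-112\right) = \left(- \frac{4}{-22} + 308\right) \left(-112\right) = \left(\left(-4\right) \left(- \frac{1}{22}\right) + 308\right) \left(-112\right) = \left(\frac{2}{11} + 308\right) \left(-112\right) = \frac{3390}{11} \left(-112\right) = - \frac{379680}{11}$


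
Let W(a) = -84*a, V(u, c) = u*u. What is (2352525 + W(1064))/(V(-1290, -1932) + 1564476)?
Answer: 754383/1076192 ≈ 0.70097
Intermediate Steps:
V(u, c) = u²
(2352525 + W(1064))/(V(-1290, -1932) + 1564476) = (2352525 - 84*1064)/((-1290)² + 1564476) = (2352525 - 89376)/(1664100 + 1564476) = 2263149/3228576 = 2263149*(1/3228576) = 754383/1076192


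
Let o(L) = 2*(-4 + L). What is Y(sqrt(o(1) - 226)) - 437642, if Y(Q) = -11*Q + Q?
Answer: -437642 - 20*I*sqrt(58) ≈ -4.3764e+5 - 152.32*I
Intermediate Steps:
o(L) = -8 + 2*L
Y(Q) = -10*Q
Y(sqrt(o(1) - 226)) - 437642 = -10*sqrt((-8 + 2*1) - 226) - 437642 = -10*sqrt((-8 + 2) - 226) - 437642 = -10*sqrt(-6 - 226) - 437642 = -20*I*sqrt(58) - 437642 = -437642 - 20*I*sqrt(58)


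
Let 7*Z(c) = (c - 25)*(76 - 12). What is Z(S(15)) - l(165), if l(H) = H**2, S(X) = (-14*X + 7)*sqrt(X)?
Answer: -192175/7 - 1856*sqrt(15) ≈ -34642.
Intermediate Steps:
S(X) = sqrt(X)*(7 - 14*X) (S(X) = (7 - 14*X)*sqrt(X) = sqrt(X)*(7 - 14*X))
Z(c) = -1600/7 + 64*c/7 (Z(c) = ((c - 25)*(76 - 12))/7 = ((-25 + c)*64)/7 = (-1600 + 64*c)/7 = -1600/7 + 64*c/7)
Z(S(15)) - l(165) = (-1600/7 + 64*(sqrt(15)*(7 - 14*15))/7) - 1*165**2 = (-1600/7 + 64*(sqrt(15)*(7 - 210))/7) - 1*27225 = (-1600/7 + 64*(sqrt(15)*(-203))/7) - 27225 = (-1600/7 + 64*(-203*sqrt(15))/7) - 27225 = (-1600/7 - 1856*sqrt(15)) - 27225 = -192175/7 - 1856*sqrt(15)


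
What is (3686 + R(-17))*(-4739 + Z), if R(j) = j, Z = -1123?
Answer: -21507678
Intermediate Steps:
(3686 + R(-17))*(-4739 + Z) = (3686 - 17)*(-4739 - 1123) = 3669*(-5862) = -21507678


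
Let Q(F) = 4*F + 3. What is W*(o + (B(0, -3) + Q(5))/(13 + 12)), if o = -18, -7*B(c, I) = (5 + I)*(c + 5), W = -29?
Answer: 86971/175 ≈ 496.98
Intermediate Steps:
B(c, I) = -(5 + I)*(5 + c)/7 (B(c, I) = -(5 + I)*(c + 5)/7 = -(5 + I)*(5 + c)/7)
Q(F) = 3 + 4*F
W*(o + (B(0, -3) + Q(5))/(13 + 12)) = -29*(-18 + ((-25/7 - 5/7*(-3) - 5/7*0 - ⅐*(-3)*0) + (3 + 4*5))/(13 + 12)) = -29*(-18 + ((-25/7 + 15/7 + 0 + 0) + (3 + 20))/25) = -29*(-18 + (-10/7 + 23)*(1/25)) = -29*(-18 + (151/7)*(1/25)) = -29*(-18 + 151/175) = -29*(-2999/175) = 86971/175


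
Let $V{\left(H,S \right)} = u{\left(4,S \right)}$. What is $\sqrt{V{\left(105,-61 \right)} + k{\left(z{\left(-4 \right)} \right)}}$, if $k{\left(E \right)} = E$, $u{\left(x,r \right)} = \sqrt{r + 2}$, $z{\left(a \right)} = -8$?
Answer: $\sqrt{-8 + i \sqrt{59}} \approx 1.2431 + 3.0895 i$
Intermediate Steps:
$u{\left(x,r \right)} = \sqrt{2 + r}$
$V{\left(H,S \right)} = \sqrt{2 + S}$
$\sqrt{V{\left(105,-61 \right)} + k{\left(z{\left(-4 \right)} \right)}} = \sqrt{\sqrt{2 - 61} - 8} = \sqrt{\sqrt{-59} - 8} = \sqrt{i \sqrt{59} - 8} = \sqrt{-8 + i \sqrt{59}}$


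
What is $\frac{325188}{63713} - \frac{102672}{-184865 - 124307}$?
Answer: $\frac{26770141368}{4924568909} \approx 5.436$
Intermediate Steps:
$\frac{325188}{63713} - \frac{102672}{-184865 - 124307} = 325188 \cdot \frac{1}{63713} - \frac{102672}{-309172} = \frac{325188}{63713} - - \frac{25668}{77293} = \frac{325188}{63713} + \frac{25668}{77293} = \frac{26770141368}{4924568909}$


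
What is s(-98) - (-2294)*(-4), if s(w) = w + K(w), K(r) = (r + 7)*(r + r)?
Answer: 8562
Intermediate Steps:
K(r) = 2*r*(7 + r) (K(r) = (7 + r)*(2*r) = 2*r*(7 + r))
s(w) = w + 2*w*(7 + w)
s(-98) - (-2294)*(-4) = -98*(15 + 2*(-98)) - (-2294)*(-4) = -98*(15 - 196) - 1*9176 = -98*(-181) - 9176 = 17738 - 9176 = 8562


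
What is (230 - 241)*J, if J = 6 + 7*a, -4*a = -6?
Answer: -363/2 ≈ -181.50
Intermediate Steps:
a = 3/2 (a = -¼*(-6) = 3/2 ≈ 1.5000)
J = 33/2 (J = 6 + 7*(3/2) = 6 + 21/2 = 33/2 ≈ 16.500)
(230 - 241)*J = (230 - 241)*(33/2) = -11*33/2 = -363/2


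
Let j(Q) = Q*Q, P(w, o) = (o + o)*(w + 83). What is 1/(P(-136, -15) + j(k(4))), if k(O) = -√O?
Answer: 1/1594 ≈ 0.00062735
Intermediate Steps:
P(w, o) = 2*o*(83 + w) (P(w, o) = (2*o)*(83 + w) = 2*o*(83 + w))
j(Q) = Q²
1/(P(-136, -15) + j(k(4))) = 1/(2*(-15)*(83 - 136) + (-√4)²) = 1/(2*(-15)*(-53) + (-1*2)²) = 1/(1590 + (-2)²) = 1/(1590 + 4) = 1/1594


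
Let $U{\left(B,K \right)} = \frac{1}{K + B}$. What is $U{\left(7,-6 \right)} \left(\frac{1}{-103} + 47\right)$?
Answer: $\frac{4840}{103} \approx 46.99$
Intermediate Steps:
$U{\left(B,K \right)} = \frac{1}{B + K}$
$U{\left(7,-6 \right)} \left(\frac{1}{-103} + 47\right) = \frac{\frac{1}{-103} + 47}{7 - 6} = \frac{- \frac{1}{103} + 47}{1} = 1 \cdot \frac{4840}{103} = \frac{4840}{103}$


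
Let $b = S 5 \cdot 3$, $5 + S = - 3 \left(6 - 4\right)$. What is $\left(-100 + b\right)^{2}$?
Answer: $70225$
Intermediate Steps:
$S = -11$ ($S = -5 - 3 \left(6 - 4\right) = -5 - 6 = -11$)
$b = -165$ ($b = \left(-11\right) 5 \cdot 3 = \left(-55\right) 3 = -165$)
$\left(-100 + b\right)^{2} = \left(-100 - 165\right)^{2} = \left(-265\right)^{2} = 70225$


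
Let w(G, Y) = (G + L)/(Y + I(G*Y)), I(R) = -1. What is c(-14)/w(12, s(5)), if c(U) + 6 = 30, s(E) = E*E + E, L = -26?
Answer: -348/7 ≈ -49.714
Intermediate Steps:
s(E) = E + E² (s(E) = E² + E = E + E²)
c(U) = 24 (c(U) = -6 + 30 = 24)
w(G, Y) = (-26 + G)/(-1 + Y) (w(G, Y) = (G - 26)/(Y - 1) = (-26 + G)/(-1 + Y))
c(-14)/w(12, s(5)) = 24/(((-26 + 12)/(-1 + 5*(1 + 5)))) = 24/((-14/(-1 + 5*6))) = 24/((-14/(-1 + 30))) = 24/((-14/29)) = 24/(((1/29)*(-14))) = 24/(-14/29) = 24*(-29/14) = -348/7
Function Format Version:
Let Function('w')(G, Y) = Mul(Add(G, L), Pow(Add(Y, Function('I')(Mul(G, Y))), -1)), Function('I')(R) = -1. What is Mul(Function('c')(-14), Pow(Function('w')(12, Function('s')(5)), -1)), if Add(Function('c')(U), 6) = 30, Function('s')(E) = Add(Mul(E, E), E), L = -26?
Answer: Rational(-348, 7) ≈ -49.714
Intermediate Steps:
Function('s')(E) = Add(E, Pow(E, 2)) (Function('s')(E) = Add(Pow(E, 2), E) = Add(E, Pow(E, 2)))
Function('c')(U) = 24 (Function('c')(U) = Add(-6, 30) = 24)
Function('w')(G, Y) = Mul(Pow(Add(-1, Y), -1), Add(-26, G)) (Function('w')(G, Y) = Mul(Add(G, -26), Pow(Add(Y, -1), -1)) = Mul(Add(-26, G), Pow(Add(-1, Y), -1)) = Mul(Pow(Add(-1, Y), -1), Add(-26, G)))
Mul(Function('c')(-14), Pow(Function('w')(12, Function('s')(5)), -1)) = Mul(24, Pow(Mul(Pow(Add(-1, Mul(5, Add(1, 5))), -1), Add(-26, 12)), -1)) = Mul(24, Pow(Mul(Pow(Add(-1, Mul(5, 6)), -1), -14), -1)) = Mul(24, Pow(Mul(Pow(Add(-1, 30), -1), -14), -1)) = Mul(24, Pow(Mul(Pow(29, -1), -14), -1)) = Mul(24, Pow(Mul(Rational(1, 29), -14), -1)) = Mul(24, Pow(Rational(-14, 29), -1)) = Mul(24, Rational(-29, 14)) = Rational(-348, 7)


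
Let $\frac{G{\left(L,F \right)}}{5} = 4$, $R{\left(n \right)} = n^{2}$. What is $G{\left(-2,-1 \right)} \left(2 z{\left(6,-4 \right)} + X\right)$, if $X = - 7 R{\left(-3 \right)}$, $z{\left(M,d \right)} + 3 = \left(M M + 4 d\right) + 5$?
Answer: $-380$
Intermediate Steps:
$G{\left(L,F \right)} = 20$ ($G{\left(L,F \right)} = 5 \cdot 4 = 20$)
$z{\left(M,d \right)} = 2 + M^{2} + 4 d$ ($z{\left(M,d \right)} = -3 + \left(\left(M M + 4 d\right) + 5\right) = -3 + \left(\left(M^{2} + 4 d\right) + 5\right) = -3 + \left(5 + M^{2} + 4 d\right) = 2 + M^{2} + 4 d$)
$X = -63$ ($X = - 7 \left(-3\right)^{2} = \left(-7\right) 9 = -63$)
$G{\left(-2,-1 \right)} \left(2 z{\left(6,-4 \right)} + X\right) = 20 \left(2 \left(2 + 6^{2} + 4 \left(-4\right)\right) - 63\right) = 20 \left(2 \left(2 + 36 - 16\right) - 63\right) = 20 \left(2 \cdot 22 - 63\right) = 20 \left(44 - 63\right) = 20 \left(-19\right) = -380$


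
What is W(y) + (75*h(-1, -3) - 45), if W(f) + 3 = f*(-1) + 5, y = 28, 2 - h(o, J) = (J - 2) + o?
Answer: 529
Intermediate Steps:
h(o, J) = 4 - J - o (h(o, J) = 2 - ((J - 2) + o) = 2 - ((-2 + J) + o) = 2 - (-2 + J + o) = 2 + (2 - J - o) = 4 - J - o)
W(f) = 2 - f (W(f) = -3 + (f*(-1) + 5) = -3 + (-f + 5) = -3 + (5 - f) = 2 - f)
W(y) + (75*h(-1, -3) - 45) = (2 - 1*28) + (75*(4 - 1*(-3) - 1*(-1)) - 45) = (2 - 28) + (75*(4 + 3 + 1) - 45) = -26 + (75*8 - 45) = -26 + (600 - 45) = -26 + 555 = 529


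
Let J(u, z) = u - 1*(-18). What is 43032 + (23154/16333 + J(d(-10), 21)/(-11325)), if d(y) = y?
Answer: 7959943842586/184971225 ≈ 43033.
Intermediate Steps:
J(u, z) = 18 + u (J(u, z) = u + 18 = 18 + u)
43032 + (23154/16333 + J(d(-10), 21)/(-11325)) = 43032 + (23154/16333 + (18 - 10)/(-11325)) = 43032 + (23154*(1/16333) + 8*(-1/11325)) = 43032 + (23154/16333 - 8/11325) = 43032 + 262088386/184971225 = 7959943842586/184971225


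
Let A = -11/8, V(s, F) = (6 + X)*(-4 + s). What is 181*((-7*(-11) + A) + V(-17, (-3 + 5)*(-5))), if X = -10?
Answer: 231137/8 ≈ 28892.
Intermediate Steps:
V(s, F) = 16 - 4*s (V(s, F) = (6 - 10)*(-4 + s) = -4*(-4 + s) = 16 - 4*s)
A = -11/8 (A = -11*⅛ = -11/8 ≈ -1.3750)
181*((-7*(-11) + A) + V(-17, (-3 + 5)*(-5))) = 181*((-7*(-11) - 11/8) + (16 - 4*(-17))) = 181*((77 - 11/8) + (16 + 68)) = 181*(605/8 + 84) = 181*(1277/8) = 231137/8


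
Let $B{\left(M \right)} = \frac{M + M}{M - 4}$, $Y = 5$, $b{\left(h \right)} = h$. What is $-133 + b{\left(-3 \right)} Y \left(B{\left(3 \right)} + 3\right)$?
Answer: $-88$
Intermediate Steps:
$B{\left(M \right)} = \frac{2 M}{-4 + M}$
$-133 + b{\left(-3 \right)} Y \left(B{\left(3 \right)} + 3\right) = -133 - 3 \cdot 5 \left(2 \cdot 3 \frac{1}{-4 + 3} + 3\right) = -133 - 3 \cdot 5 \left(2 \cdot 3 \frac{1}{-1} + 3\right) = -133 - 3 \cdot 5 \left(2 \cdot 3 \left(-1\right) + 3\right) = -133 - 3 \cdot 5 \left(-6 + 3\right) = -133 - 3 \cdot 5 \left(-3\right) = -133 - -45 = -133 + 45 = -88$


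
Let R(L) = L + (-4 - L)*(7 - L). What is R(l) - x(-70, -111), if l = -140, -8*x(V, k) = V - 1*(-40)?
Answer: 79393/4 ≈ 19848.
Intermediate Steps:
x(V, k) = -5 - V/8 (x(V, k) = -(V - 1*(-40))/8 = -(V + 40)/8 = -(40 + V)/8 = -5 - V/8)
R(l) - x(-70, -111) = (-28 + (-140)² - 2*(-140)) - (-5 - ⅛*(-70)) = (-28 + 19600 + 280) - (-5 + 35/4) = 19852 - 1*15/4 = 19852 - 15/4 = 79393/4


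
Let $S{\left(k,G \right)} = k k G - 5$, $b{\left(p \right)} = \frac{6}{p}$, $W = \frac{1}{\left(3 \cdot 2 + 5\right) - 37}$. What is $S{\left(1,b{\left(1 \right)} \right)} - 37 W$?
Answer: $\frac{63}{26} \approx 2.4231$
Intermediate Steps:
$W = - \frac{1}{26}$ ($W = \frac{1}{\left(6 + 5\right) - 37} = \frac{1}{11 - 37} = \frac{1}{-26} = - \frac{1}{26} \approx -0.038462$)
$S{\left(k,G \right)} = -5 + G k^{2}$ ($S{\left(k,G \right)} = k^{2} G - 5 = G k^{2} - 5 = -5 + G k^{2}$)
$S{\left(1,b{\left(1 \right)} \right)} - 37 W = \left(-5 + \frac{6}{1} \cdot 1^{2}\right) - - \frac{37}{26} = \left(-5 + 6 \cdot 1 \cdot 1\right) + \frac{37}{26} = \left(-5 + 6 \cdot 1\right) + \frac{37}{26} = \left(-5 + 6\right) + \frac{37}{26} = 1 + \frac{37}{26} = \frac{63}{26}$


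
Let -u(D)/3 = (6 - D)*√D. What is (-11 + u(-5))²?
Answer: -5324 + 726*I*√5 ≈ -5324.0 + 1623.4*I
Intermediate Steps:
u(D) = -3*√D*(6 - D) (u(D) = -3*(6 - D)*√D = -3*√D*(6 - D))
(-11 + u(-5))² = (-11 + 3*√(-5)*(-6 - 5))² = (-11 + 3*(I*√5)*(-11))² = (-11 - 33*I*√5)²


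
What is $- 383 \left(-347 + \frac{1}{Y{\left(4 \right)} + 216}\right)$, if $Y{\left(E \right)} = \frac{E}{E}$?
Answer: $\frac{28839134}{217} \approx 1.329 \cdot 10^{5}$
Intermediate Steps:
$Y{\left(E \right)} = 1$
$- 383 \left(-347 + \frac{1}{Y{\left(4 \right)} + 216}\right) = - 383 \left(-347 + \frac{1}{1 + 216}\right) = - 383 \left(-347 + \frac{1}{217}\right) = \left(-383\right) \left(- \frac{75298}{217}\right) = \frac{28839134}{217}$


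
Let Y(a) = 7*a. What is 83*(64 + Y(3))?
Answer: 7055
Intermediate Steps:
83*(64 + Y(3)) = 83*(64 + 7*3) = 83*(64 + 21) = 83*85 = 7055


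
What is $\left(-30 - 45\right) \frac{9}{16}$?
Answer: $- \frac{675}{16} \approx -42.188$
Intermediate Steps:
$\left(-30 - 45\right) \frac{9}{16} = - 75 \cdot 9 \cdot \frac{1}{16} = \left(-75\right) \frac{9}{16} = - \frac{675}{16}$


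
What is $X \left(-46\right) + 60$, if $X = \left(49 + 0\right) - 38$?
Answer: $-446$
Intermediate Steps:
$X = 11$ ($X = 49 - 38 = 11$)
$X \left(-46\right) + 60 = 11 \left(-46\right) + 60 = -506 + 60 = -446$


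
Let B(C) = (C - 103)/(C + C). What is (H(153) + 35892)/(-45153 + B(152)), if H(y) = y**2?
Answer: -18027504/13726463 ≈ -1.3133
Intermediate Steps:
B(C) = (-103 + C)/(2*C) (B(C) = (-103 + C)/((2*C)) = (-103 + C)*(1/(2*C)) = (-103 + C)/(2*C))
(H(153) + 35892)/(-45153 + B(152)) = (153**2 + 35892)/(-45153 + (1/2)*(-103 + 152)/152) = (23409 + 35892)/(-45153 + (1/2)*(1/152)*49) = 59301/(-45153 + 49/304) = 59301/(-13726463/304) = 59301*(-304/13726463) = -18027504/13726463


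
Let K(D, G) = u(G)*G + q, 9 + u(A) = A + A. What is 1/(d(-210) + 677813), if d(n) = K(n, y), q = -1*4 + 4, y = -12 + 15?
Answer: 1/677804 ≈ 1.4754e-6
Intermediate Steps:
y = 3
q = 0 (q = -4 + 4 = 0)
u(A) = -9 + 2*A (u(A) = -9 + (A + A) = -9 + 2*A)
K(D, G) = G*(-9 + 2*G) (K(D, G) = (-9 + 2*G)*G + 0 = G*(-9 + 2*G) + 0 = G*(-9 + 2*G))
d(n) = -9 (d(n) = 3*(-9 + 2*3) = 3*(-9 + 6) = 3*(-3) = -9)
1/(d(-210) + 677813) = 1/(-9 + 677813) = 1/677804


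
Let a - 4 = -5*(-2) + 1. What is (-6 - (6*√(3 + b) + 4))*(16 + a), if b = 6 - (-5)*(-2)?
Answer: -310 - 186*I ≈ -310.0 - 186.0*I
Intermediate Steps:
b = -4 (b = 6 - 1*10 = 6 - 10 = -4)
a = 15 (a = 4 + (-5*(-2) + 1) = 4 + (10 + 1) = 4 + 11 = 15)
(-6 - (6*√(3 + b) + 4))*(16 + a) = (-6 - (6*√(3 - 4) + 4))*(16 + 15) = (-6 - (6*√(-1) + 4))*31 = (-6 - (6*I + 4))*31 = (-6 - (4 + 6*I))*31 = (-6 + (-4 - 6*I))*31 = (-10 - 6*I)*31 = -310 - 186*I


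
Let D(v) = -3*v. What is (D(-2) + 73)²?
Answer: 6241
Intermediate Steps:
(D(-2) + 73)² = (-3*(-2) + 73)² = (6 + 73)² = 79² = 6241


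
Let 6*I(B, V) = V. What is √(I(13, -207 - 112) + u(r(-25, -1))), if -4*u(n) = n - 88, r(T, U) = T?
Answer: I*√897/6 ≈ 4.9917*I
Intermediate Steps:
I(B, V) = V/6
u(n) = 22 - n/4 (u(n) = -(n - 88)/4 = -(-88 + n)/4 = 22 - n/4)
√(I(13, -207 - 112) + u(r(-25, -1))) = √((-207 - 112)/6 + (22 - ¼*(-25))) = √((⅙)*(-319) + (22 + 25/4)) = √(-319/6 + 113/4) = √(-299/12) = I*√897/6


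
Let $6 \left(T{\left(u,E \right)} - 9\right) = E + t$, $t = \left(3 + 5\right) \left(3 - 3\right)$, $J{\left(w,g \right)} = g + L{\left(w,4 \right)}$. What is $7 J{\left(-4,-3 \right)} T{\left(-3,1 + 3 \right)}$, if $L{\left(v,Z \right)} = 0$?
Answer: $-203$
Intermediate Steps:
$J{\left(w,g \right)} = g$ ($J{\left(w,g \right)} = g + 0 = g$)
$t = 0$ ($t = 8 \cdot 0 = 0$)
$T{\left(u,E \right)} = 9 + \frac{E}{6}$ ($T{\left(u,E \right)} = 9 + \frac{E + 0}{6} = 9 + \frac{E}{6}$)
$7 J{\left(-4,-3 \right)} T{\left(-3,1 + 3 \right)} = 7 \left(-3\right) \left(9 + \frac{1 + 3}{6}\right) = - 21 \left(9 + \frac{1}{6} \cdot 4\right) = - 21 \left(9 + \frac{2}{3}\right) = \left(-21\right) \frac{29}{3} = -203$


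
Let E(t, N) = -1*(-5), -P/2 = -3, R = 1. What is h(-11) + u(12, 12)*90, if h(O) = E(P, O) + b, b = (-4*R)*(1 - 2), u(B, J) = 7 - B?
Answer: -441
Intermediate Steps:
P = 6 (P = -2*(-3) = 6)
E(t, N) = 5
b = 4 (b = (-4*1)*(1 - 2) = -4*(-1) = 4)
h(O) = 9 (h(O) = 5 + 4 = 9)
h(-11) + u(12, 12)*90 = 9 + (7 - 1*12)*90 = 9 + (7 - 12)*90 = 9 - 5*90 = 9 - 450 = -441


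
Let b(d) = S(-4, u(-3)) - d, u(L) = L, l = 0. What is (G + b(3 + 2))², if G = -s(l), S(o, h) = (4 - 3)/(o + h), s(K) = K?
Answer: 1296/49 ≈ 26.449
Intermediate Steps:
S(o, h) = 1/(h + o)
b(d) = -⅐ - d (b(d) = 1/(-3 - 4) - d = 1/(-7) - d = -⅐ - d)
G = 0 (G = -1*0 = 0)
(G + b(3 + 2))² = (0 + (-⅐ - (3 + 2)))² = (0 + (-⅐ - 1*5))² = (0 + (-⅐ - 5))² = (0 - 36/7)² = (-36/7)² = 1296/49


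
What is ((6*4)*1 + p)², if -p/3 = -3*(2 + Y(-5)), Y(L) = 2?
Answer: 3600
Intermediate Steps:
p = 36 (p = -(-9)*(2 + 2) = -(-9)*4 = -3*(-12) = 36)
((6*4)*1 + p)² = ((6*4)*1 + 36)² = (24*1 + 36)² = (24 + 36)² = 60² = 3600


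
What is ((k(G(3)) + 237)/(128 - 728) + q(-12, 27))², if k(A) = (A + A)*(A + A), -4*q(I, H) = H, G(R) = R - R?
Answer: 2042041/40000 ≈ 51.051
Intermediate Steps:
G(R) = 0
q(I, H) = -H/4
k(A) = 4*A² (k(A) = (2*A)*(2*A) = 4*A²)
((k(G(3)) + 237)/(128 - 728) + q(-12, 27))² = ((4*0² + 237)/(128 - 728) - ¼*27)² = ((4*0 + 237)/(-600) - 27/4)² = ((0 + 237)*(-1/600) - 27/4)² = (237*(-1/600) - 27/4)² = (-79/200 - 27/4)² = (-1429/200)² = 2042041/40000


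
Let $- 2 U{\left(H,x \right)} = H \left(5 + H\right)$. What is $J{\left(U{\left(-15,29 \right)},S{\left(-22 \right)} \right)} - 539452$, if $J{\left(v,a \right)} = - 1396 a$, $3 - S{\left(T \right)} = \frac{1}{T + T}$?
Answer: $- \frac{5980389}{11} \approx -5.4367 \cdot 10^{5}$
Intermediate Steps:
$S{\left(T \right)} = 3 - \frac{1}{2 T}$ ($S{\left(T \right)} = 3 - \frac{1}{T + T} = 3 - \frac{1}{2 T}$)
$U{\left(H,x \right)} = - \frac{H \left(5 + H\right)}{2}$
$J{\left(U{\left(-15,29 \right)},S{\left(-22 \right)} \right)} - 539452 = - 1396 \left(3 - \frac{1}{2 \left(-22\right)}\right) - 539452 = - 1396 \left(3 - - \frac{1}{44}\right) - 539452 = - 1396 \left(3 + \frac{1}{44}\right) - 539452 = \left(-1396\right) \frac{133}{44} - 539452 = - \frac{46417}{11} - 539452 = - \frac{5980389}{11}$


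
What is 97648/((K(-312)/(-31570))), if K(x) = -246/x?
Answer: -3909825920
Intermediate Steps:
97648/((K(-312)/(-31570))) = 97648/((-246/(-312)/(-31570))) = 97648/((-246*(-1/312)*(-1/31570))) = 97648/(((41/52)*(-1/31570))) = 97648/(-1/40040) = 97648*(-40040) = -3909825920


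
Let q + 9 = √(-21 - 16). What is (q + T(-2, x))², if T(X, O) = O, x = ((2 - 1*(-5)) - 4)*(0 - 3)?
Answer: (18 - I*√37)² ≈ 287.0 - 218.98*I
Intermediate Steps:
x = -9 (x = ((2 + 5) - 4)*(-3) = (7 - 4)*(-3) = 3*(-3) = -9)
q = -9 + I*√37 (q = -9 + √(-21 - 16) = -9 + √(-37) = -9 + I*√37 ≈ -9.0 + 6.0828*I)
(q + T(-2, x))² = ((-9 + I*√37) - 9)² = (-18 + I*√37)²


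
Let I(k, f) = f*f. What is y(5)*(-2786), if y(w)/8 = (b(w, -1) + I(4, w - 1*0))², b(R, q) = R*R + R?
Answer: -67421200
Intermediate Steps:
I(k, f) = f²
b(R, q) = R + R² (b(R, q) = R² + R = R + R²)
y(w) = 8*(w² + w*(1 + w))² (y(w) = 8*(w*(1 + w) + (w - 1*0)²)² = 8*(w*(1 + w) + (w + 0)²)² = 8*(w*(1 + w) + w²)² = 8*(w² + w*(1 + w))²)
y(5)*(-2786) = (8*5²*(1 + 2*5)²)*(-2786) = (8*25*(1 + 10)²)*(-2786) = (8*25*11²)*(-2786) = (8*25*121)*(-2786) = 24200*(-2786) = -67421200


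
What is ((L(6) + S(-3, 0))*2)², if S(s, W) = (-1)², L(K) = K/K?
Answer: 16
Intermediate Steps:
L(K) = 1
S(s, W) = 1
((L(6) + S(-3, 0))*2)² = ((1 + 1)*2)² = (2*2)² = 4² = 16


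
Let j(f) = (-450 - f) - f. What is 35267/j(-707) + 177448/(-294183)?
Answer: 10203891989/283592412 ≈ 35.981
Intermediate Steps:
j(f) = -450 - 2*f
35267/j(-707) + 177448/(-294183) = 35267/(-450 - 2*(-707)) + 177448/(-294183) = 35267/(-450 + 1414) + 177448*(-1/294183) = 35267/964 - 177448/294183 = 10203891989/283592412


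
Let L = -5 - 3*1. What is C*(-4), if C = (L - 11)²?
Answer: -1444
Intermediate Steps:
L = -8 (L = -5 - 3 = -8)
C = 361 (C = (-8 - 11)² = (-19)² = 361)
C*(-4) = 361*(-4) = -1444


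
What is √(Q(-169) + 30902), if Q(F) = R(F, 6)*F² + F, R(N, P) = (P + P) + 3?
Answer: 2*√114787 ≈ 677.60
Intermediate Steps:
R(N, P) = 3 + 2*P (R(N, P) = 2*P + 3 = 3 + 2*P)
Q(F) = F + 15*F² (Q(F) = (3 + 2*6)*F² + F = (3 + 12)*F² + F = 15*F² + F = F + 15*F²)
√(Q(-169) + 30902) = √(-169*(1 + 15*(-169)) + 30902) = √(-169*(1 - 2535) + 30902) = √(-169*(-2534) + 30902) = √(428246 + 30902) = √459148 = 2*√114787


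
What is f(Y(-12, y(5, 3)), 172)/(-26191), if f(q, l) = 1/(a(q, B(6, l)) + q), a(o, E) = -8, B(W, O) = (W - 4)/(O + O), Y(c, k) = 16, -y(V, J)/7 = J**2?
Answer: -1/209528 ≈ -4.7726e-6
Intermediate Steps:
y(V, J) = -7*J**2
B(W, O) = (-4 + W)/(2*O) (B(W, O) = (-4 + W)/((2*O)) = (-4 + W)*(1/(2*O)) = (-4 + W)/(2*O))
f(q, l) = 1/(-8 + q)
f(Y(-12, y(5, 3)), 172)/(-26191) = 1/((-8 + 16)*(-26191)) = -1/26191/8 = (1/8)*(-1/26191) = -1/209528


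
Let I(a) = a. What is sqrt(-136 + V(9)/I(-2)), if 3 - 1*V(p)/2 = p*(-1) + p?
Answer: I*sqrt(139) ≈ 11.79*I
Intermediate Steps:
V(p) = 6 (V(p) = 6 - 2*(p*(-1) + p) = 6 - 2*(-p + p) = 6 - 2*0 = 6 + 0 = 6)
sqrt(-136 + V(9)/I(-2)) = sqrt(-136 + 6/(-2)) = sqrt(-136 + 6*(-1/2)) = sqrt(-136 - 3) = sqrt(-139) = I*sqrt(139)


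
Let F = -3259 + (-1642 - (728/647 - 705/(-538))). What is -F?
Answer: 1706817285/348086 ≈ 4903.4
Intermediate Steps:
F = -1706817285/348086 (F = -3259 + (-1642 - (728*(1/647) - 705*(-1/538))) = -3259 + (-1642 - (728/647 + 705/538)) = -3259 + (-1642 - 1*847799/348086) = -3259 + (-1642 - 847799/348086) = -3259 - 572405011/348086 = -1706817285/348086 ≈ -4903.4)
-F = -1*(-1706817285/348086) = 1706817285/348086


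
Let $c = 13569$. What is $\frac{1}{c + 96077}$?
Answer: $\frac{1}{109646} \approx 9.1203 \cdot 10^{-6}$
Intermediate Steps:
$\frac{1}{c + 96077} = \frac{1}{13569 + 96077} = \frac{1}{109646}$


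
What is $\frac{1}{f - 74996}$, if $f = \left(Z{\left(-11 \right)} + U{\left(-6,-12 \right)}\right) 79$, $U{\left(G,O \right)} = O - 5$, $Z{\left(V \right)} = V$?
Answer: $- \frac{1}{77208} \approx -1.2952 \cdot 10^{-5}$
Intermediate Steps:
$U{\left(G,O \right)} = -5 + O$
$f = -2212$ ($f = \left(-11 - 17\right) 79 = \left(-28\right) 79 = -2212$)
$\frac{1}{f - 74996} = \frac{1}{-2212 - 74996} = \frac{1}{-77208} = - \frac{1}{77208}$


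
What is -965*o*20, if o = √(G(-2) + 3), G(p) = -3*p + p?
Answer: -19300*√7 ≈ -51063.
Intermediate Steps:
G(p) = -2*p
o = √7 (o = √(-2*(-2) + 3) = √(4 + 3) = √7 ≈ 2.6458)
-965*o*20 = -965*√7*20 = -19300*√7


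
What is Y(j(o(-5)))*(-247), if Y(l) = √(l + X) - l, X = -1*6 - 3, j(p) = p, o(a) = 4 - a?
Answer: 2223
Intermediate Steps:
X = -9 (X = -6 - 3 = -9)
Y(l) = √(-9 + l) - l (Y(l) = √(l - 9) - l = √(-9 + l) - l)
Y(j(o(-5)))*(-247) = (√(-9 + (4 - 1*(-5))) - (4 - 1*(-5)))*(-247) = (√(-9 + (4 + 5)) - (4 + 5))*(-247) = (√(-9 + 9) - 1*9)*(-247) = (√0 - 9)*(-247) = (0 - 9)*(-247) = -9*(-247) = 2223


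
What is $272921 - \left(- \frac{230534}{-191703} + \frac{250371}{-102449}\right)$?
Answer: $\frac{5360132952853934}{19639780647} \approx 2.7292 \cdot 10^{5}$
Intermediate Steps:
$272921 - \left(- \frac{230534}{-191703} + \frac{250371}{-102449}\right) = 272921 - \left(\left(-230534\right) \left(- \frac{1}{191703}\right) + 250371 \left(- \frac{1}{102449}\right)\right) = 272921 - \left(\frac{230534}{191703} - \frac{250371}{102449}\right) = 272921 - - \frac{24378894047}{19639780647} = 272921 + \frac{24378894047}{19639780647} = \frac{5360132952853934}{19639780647}$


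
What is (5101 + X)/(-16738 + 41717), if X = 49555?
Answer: 54656/24979 ≈ 2.1881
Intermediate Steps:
(5101 + X)/(-16738 + 41717) = (5101 + 49555)/(-16738 + 41717) = 54656/24979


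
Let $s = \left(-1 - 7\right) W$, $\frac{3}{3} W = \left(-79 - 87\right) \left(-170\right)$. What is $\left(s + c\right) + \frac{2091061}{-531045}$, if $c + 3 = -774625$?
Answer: $- \frac{531253136521}{531045} \approx -1.0004 \cdot 10^{6}$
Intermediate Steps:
$c = -774628$ ($c = -3 - 774625 = -774628$)
$W = 28220$ ($W = \left(-79 - 87\right) \left(-170\right) = \left(-166\right) \left(-170\right) = 28220$)
$s = -225760$ ($s = \left(-1 - 7\right) 28220 = \left(-8\right) 28220 = -225760$)
$\left(s + c\right) + \frac{2091061}{-531045} = \left(-225760 - 774628\right) + \frac{2091061}{-531045} = -1000388 + 2091061 \left(- \frac{1}{531045}\right) = -1000388 - \frac{2091061}{531045} = - \frac{531253136521}{531045}$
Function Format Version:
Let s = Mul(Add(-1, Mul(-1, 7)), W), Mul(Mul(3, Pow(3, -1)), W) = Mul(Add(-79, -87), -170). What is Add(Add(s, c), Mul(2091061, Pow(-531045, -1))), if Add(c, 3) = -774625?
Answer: Rational(-531253136521, 531045) ≈ -1.0004e+6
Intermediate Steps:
c = -774628 (c = Add(-3, -774625) = -774628)
W = 28220 (W = Mul(Add(-79, -87), -170) = Mul(-166, -170) = 28220)
s = -225760 (s = Mul(Add(-1, Mul(-1, 7)), 28220) = Mul(Add(-1, -7), 28220) = Mul(-8, 28220) = -225760)
Add(Add(s, c), Mul(2091061, Pow(-531045, -1))) = Add(Add(-225760, -774628), Mul(2091061, Pow(-531045, -1))) = Add(-1000388, Mul(2091061, Rational(-1, 531045))) = Add(-1000388, Rational(-2091061, 531045)) = Rational(-531253136521, 531045)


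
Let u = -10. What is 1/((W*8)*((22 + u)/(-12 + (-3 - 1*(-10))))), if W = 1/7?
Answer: -35/96 ≈ -0.36458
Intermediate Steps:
W = ⅐ ≈ 0.14286
1/((W*8)*((22 + u)/(-12 + (-3 - 1*(-10))))) = 1/(((⅐)*8)*((22 - 10)/(-12 + (-3 - 1*(-10))))) = 1/(8*(12/(-12 + (-3 + 10)))/7) = 1/(8*(12/(-12 + 7))/7) = 1/(8*(12/(-5))/7) = 1/(8*(12*(-⅕))/7) = 1/((8/7)*(-12/5)) = 1/(-96/35) = -35/96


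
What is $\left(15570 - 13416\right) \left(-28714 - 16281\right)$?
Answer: $-96919230$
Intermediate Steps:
$\left(15570 - 13416\right) \left(-28714 - 16281\right) = \left(15570 - 13416\right) \left(-44995\right) = 2154 \left(-44995\right) = -96919230$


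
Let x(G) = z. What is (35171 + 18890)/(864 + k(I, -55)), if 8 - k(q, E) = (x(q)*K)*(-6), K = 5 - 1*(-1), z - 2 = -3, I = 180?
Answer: 54061/836 ≈ 64.666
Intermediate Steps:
z = -1 (z = 2 - 3 = -1)
x(G) = -1
K = 6 (K = 5 + 1 = 6)
k(q, E) = -28 (k(q, E) = 8 - (-1*6)*(-6) = 8 - (-6)*(-6) = 8 - 1*36 = 8 - 36 = -28)
(35171 + 18890)/(864 + k(I, -55)) = (35171 + 18890)/(864 - 28) = 54061/836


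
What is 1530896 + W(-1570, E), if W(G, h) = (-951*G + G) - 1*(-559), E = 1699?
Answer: 3022955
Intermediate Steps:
W(G, h) = 559 - 950*G (W(G, h) = -950*G + 559 = 559 - 950*G)
1530896 + W(-1570, E) = 1530896 + (559 - 950*(-1570)) = 1530896 + (559 + 1491500) = 1530896 + 1492059 = 3022955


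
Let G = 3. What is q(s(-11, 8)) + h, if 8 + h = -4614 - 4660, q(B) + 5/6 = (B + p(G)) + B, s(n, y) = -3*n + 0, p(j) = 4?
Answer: -55277/6 ≈ -9212.8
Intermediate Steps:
s(n, y) = -3*n
q(B) = 19/6 + 2*B (q(B) = -5/6 + ((B + 4) + B) = -5/6 + ((4 + B) + B) = -5/6 + (4 + 2*B) = 19/6 + 2*B)
h = -9282 (h = -8 + (-4614 - 4660) = -8 - 9274 = -9282)
q(s(-11, 8)) + h = (19/6 + 2*(-3*(-11))) - 9282 = (19/6 + 2*33) - 9282 = (19/6 + 66) - 9282 = 415/6 - 9282 = -55277/6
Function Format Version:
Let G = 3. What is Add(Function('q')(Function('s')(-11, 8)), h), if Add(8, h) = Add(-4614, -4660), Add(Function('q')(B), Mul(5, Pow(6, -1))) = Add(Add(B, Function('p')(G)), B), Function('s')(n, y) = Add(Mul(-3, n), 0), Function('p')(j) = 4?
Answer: Rational(-55277, 6) ≈ -9212.8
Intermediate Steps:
Function('s')(n, y) = Mul(-3, n)
Function('q')(B) = Add(Rational(19, 6), Mul(2, B)) (Function('q')(B) = Add(Rational(-5, 6), Add(Add(B, 4), B)) = Add(Rational(-5, 6), Add(Add(4, B), B)) = Add(Rational(-5, 6), Add(4, Mul(2, B))) = Add(Rational(19, 6), Mul(2, B)))
h = -9282 (h = Add(-8, Add(-4614, -4660)) = Add(-8, -9274) = -9282)
Add(Function('q')(Function('s')(-11, 8)), h) = Add(Add(Rational(19, 6), Mul(2, Mul(-3, -11))), -9282) = Add(Add(Rational(19, 6), Mul(2, 33)), -9282) = Add(Add(Rational(19, 6), 66), -9282) = Add(Rational(415, 6), -9282) = Rational(-55277, 6)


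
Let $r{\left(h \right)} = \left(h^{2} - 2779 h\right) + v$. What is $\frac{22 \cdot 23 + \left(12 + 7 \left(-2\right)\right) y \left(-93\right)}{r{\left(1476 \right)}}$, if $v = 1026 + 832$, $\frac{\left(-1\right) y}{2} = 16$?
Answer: $\frac{2723}{960685} \approx 0.0028344$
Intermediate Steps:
$y = -32$ ($y = \left(-2\right) 16 = -32$)
$v = 1858$
$r{\left(h \right)} = 1858 + h^{2} - 2779 h$ ($r{\left(h \right)} = \left(h^{2} - 2779 h\right) + 1858 = 1858 + h^{2} - 2779 h$)
$\frac{22 \cdot 23 + \left(12 + 7 \left(-2\right)\right) y \left(-93\right)}{r{\left(1476 \right)}} = \frac{22 \cdot 23 + \left(12 + 7 \left(-2\right)\right) \left(-32\right) \left(-93\right)}{1858 + 1476^{2} - 4101804} = \frac{506 + \left(12 - 14\right) \left(-32\right) \left(-93\right)}{1858 + 2178576 - 4101804} = \frac{506 + \left(-2\right) \left(-32\right) \left(-93\right)}{-1921370} = \left(506 + 64 \left(-93\right)\right) \left(- \frac{1}{1921370}\right) = \left(506 - 5952\right) \left(- \frac{1}{1921370}\right) = \left(-5446\right) \left(- \frac{1}{1921370}\right) = \frac{2723}{960685}$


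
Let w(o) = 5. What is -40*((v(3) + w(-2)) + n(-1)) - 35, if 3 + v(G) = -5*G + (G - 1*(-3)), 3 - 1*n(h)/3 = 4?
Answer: 365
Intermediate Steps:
n(h) = -3 (n(h) = 9 - 3*4 = 9 - 12 = -3)
v(G) = -4*G (v(G) = -3 + (-5*G + (G - 1*(-3))) = -3 + (-5*G + (G + 3)) = -3 + (-5*G + (3 + G)) = -3 + (3 - 4*G) = -4*G)
-40*((v(3) + w(-2)) + n(-1)) - 35 = -40*((-4*3 + 5) - 3) - 35 = -40*((-12 + 5) - 3) - 35 = -40*(-7 - 3) - 35 = -40*(-10) - 35 = 400 - 35 = 365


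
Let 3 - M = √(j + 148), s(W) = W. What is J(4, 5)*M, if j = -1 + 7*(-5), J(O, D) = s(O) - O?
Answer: 0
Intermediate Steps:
J(O, D) = 0 (J(O, D) = O - O = 0)
j = -36 (j = -1 - 35 = -36)
M = 3 - 4*√7 (M = 3 - √(-36 + 148) = 3 - √112 = 3 - 4*√7 ≈ -7.5830)
J(4, 5)*M = 0*(3 - 4*√7) = 0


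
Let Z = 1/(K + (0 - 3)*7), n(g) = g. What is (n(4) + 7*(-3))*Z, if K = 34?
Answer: -17/13 ≈ -1.3077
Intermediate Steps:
Z = 1/13 (Z = 1/(34 + (0 - 3)*7) = 1/(34 - 3*7) = 1/(34 - 21) = 1/13 ≈ 0.076923)
(n(4) + 7*(-3))*Z = (4 + 7*(-3))*(1/13) = (4 - 21)*(1/13) = -17*1/13 = -17/13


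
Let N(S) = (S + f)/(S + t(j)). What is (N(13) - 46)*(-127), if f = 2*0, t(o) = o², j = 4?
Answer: 167767/29 ≈ 5785.1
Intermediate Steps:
f = 0
N(S) = S/(16 + S) (N(S) = (S + 0)/(S + 4²) = S/(S + 16) = S/(16 + S))
(N(13) - 46)*(-127) = (13/(16 + 13) - 46)*(-127) = (13/29 - 46)*(-127) = -1321/29*(-127) = 167767/29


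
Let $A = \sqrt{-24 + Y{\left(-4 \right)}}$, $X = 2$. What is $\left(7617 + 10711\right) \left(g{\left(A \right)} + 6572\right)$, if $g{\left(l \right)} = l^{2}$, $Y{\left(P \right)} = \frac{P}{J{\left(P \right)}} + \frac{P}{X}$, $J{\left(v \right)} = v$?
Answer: $119993416$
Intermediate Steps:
$Y{\left(P \right)} = 1 + \frac{P}{2}$ ($Y{\left(P \right)} = \frac{P}{P} + \frac{P}{2} = 1 + P \frac{1}{2} = 1 + \frac{P}{2}$)
$A = 5 i$ ($A = \sqrt{-24 + \left(1 + \frac{1}{2} \left(-4\right)\right)} = \sqrt{-24 + \left(1 - 2\right)} = \sqrt{-24 - 1} = \sqrt{-25} = 5 i \approx 5.0 i$)
$\left(7617 + 10711\right) \left(g{\left(A \right)} + 6572\right) = \left(7617 + 10711\right) \left(\left(5 i\right)^{2} + 6572\right) = 18328 \left(-25 + 6572\right) = 18328 \cdot 6547 = 119993416$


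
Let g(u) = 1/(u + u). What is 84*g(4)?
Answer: 21/2 ≈ 10.500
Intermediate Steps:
g(u) = 1/(2*u)
84*g(4) = 84*((½)/4) = 84*((½)*(¼)) = 84*(⅛) = 21/2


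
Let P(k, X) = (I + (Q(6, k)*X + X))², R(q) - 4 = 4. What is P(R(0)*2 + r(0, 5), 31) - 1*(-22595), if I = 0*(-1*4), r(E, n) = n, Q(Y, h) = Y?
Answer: 69684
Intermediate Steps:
R(q) = 8 (R(q) = 4 + 4 = 8)
I = 0 (I = 0*(-4) = 0)
P(k, X) = 49*X² (P(k, X) = (0 + (6*X + X))² = (0 + 7*X)² = (7*X)² = 49*X²)
P(R(0)*2 + r(0, 5), 31) - 1*(-22595) = 49*31² - 1*(-22595) = 49*961 + 22595 = 47089 + 22595 = 69684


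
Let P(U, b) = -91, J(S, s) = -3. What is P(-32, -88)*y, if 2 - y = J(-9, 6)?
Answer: -455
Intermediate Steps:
y = 5 (y = 2 - 1*(-3) = 2 + 3 = 5)
P(-32, -88)*y = -91*5 = -455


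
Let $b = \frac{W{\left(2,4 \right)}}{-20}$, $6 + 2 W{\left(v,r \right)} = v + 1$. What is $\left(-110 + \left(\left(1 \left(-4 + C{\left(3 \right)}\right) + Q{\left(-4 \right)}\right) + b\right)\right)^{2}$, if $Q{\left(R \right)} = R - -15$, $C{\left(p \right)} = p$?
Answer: $\frac{15976009}{1600} \approx 9985.0$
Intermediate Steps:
$W{\left(v,r \right)} = - \frac{5}{2} + \frac{v}{2}$ ($W{\left(v,r \right)} = -3 + \frac{v + 1}{2} = -3 + \frac{1 + v}{2} = -3 + \left(\frac{1}{2} + \frac{v}{2}\right) = - \frac{5}{2} + \frac{v}{2}$)
$Q{\left(R \right)} = 15 + R$ ($Q{\left(R \right)} = R + 15 = 15 + R$)
$b = \frac{3}{40}$ ($b = \frac{- \frac{5}{2} + \frac{1}{2} \cdot 2}{-20} = \left(- \frac{5}{2} + 1\right) \left(- \frac{1}{20}\right) = \left(- \frac{3}{2}\right) \left(- \frac{1}{20}\right) = \frac{3}{40} \approx 0.075$)
$\left(-110 + \left(\left(1 \left(-4 + C{\left(3 \right)}\right) + Q{\left(-4 \right)}\right) + b\right)\right)^{2} = \left(-110 + \left(\left(1 \left(-4 + 3\right) + \left(15 - 4\right)\right) + \frac{3}{40}\right)\right)^{2} = \left(-110 + \left(\left(1 \left(-1\right) + 11\right) + \frac{3}{40}\right)\right)^{2} = \left(-110 + \left(\left(-1 + 11\right) + \frac{3}{40}\right)\right)^{2} = \left(-110 + \left(10 + \frac{3}{40}\right)\right)^{2} = \left(-110 + \frac{403}{40}\right)^{2} = \left(- \frac{3997}{40}\right)^{2} = \frac{15976009}{1600}$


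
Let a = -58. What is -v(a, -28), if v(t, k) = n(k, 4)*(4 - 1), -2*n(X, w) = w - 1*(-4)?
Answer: 12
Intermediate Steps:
n(X, w) = -2 - w/2 (n(X, w) = -(w - 1*(-4))/2 = -(w + 4)/2 = -(4 + w)/2 = -2 - w/2)
v(t, k) = -12 (v(t, k) = (-2 - ½*4)*(4 - 1) = (-2 - 2)*3 = -4*3 = -12)
-v(a, -28) = -1*(-12) = 12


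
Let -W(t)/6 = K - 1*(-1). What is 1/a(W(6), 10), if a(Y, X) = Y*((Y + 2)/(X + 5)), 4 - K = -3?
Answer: 5/736 ≈ 0.0067935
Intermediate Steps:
K = 7 (K = 4 - 1*(-3) = 4 + 3 = 7)
W(t) = -48 (W(t) = -6*(7 - 1*(-1)) = -6*(7 + 1) = -6*8 = -48)
a(Y, X) = Y*(2 + Y)/(5 + X) (a(Y, X) = Y*((2 + Y)/(5 + X)) = Y*(2 + Y)/(5 + X))
1/a(W(6), 10) = 1/(-48*(2 - 48)/(5 + 10)) = 1/(-48*(-46)/15) = 1/(-48*1/15*(-46)) = 1/(736/5) = 5/736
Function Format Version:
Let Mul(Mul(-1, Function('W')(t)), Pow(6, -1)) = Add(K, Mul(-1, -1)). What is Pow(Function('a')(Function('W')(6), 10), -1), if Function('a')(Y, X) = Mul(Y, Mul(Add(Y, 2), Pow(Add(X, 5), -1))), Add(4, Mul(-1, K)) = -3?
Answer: Rational(5, 736) ≈ 0.0067935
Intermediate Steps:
K = 7 (K = Add(4, Mul(-1, -3)) = Add(4, 3) = 7)
Function('W')(t) = -48 (Function('W')(t) = Mul(-6, Add(7, Mul(-1, -1))) = Mul(-6, Add(7, 1)) = Mul(-6, 8) = -48)
Function('a')(Y, X) = Mul(Y, Pow(Add(5, X), -1), Add(2, Y)) (Function('a')(Y, X) = Mul(Y, Mul(Add(2, Y), Pow(Add(5, X), -1))) = Mul(Y, Mul(Pow(Add(5, X), -1), Add(2, Y))) = Mul(Y, Pow(Add(5, X), -1), Add(2, Y)))
Pow(Function('a')(Function('W')(6), 10), -1) = Pow(Mul(-48, Pow(Add(5, 10), -1), Add(2, -48)), -1) = Pow(Mul(-48, Pow(15, -1), -46), -1) = Pow(Mul(-48, Rational(1, 15), -46), -1) = Pow(Rational(736, 5), -1) = Rational(5, 736)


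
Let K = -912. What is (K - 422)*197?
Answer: -262798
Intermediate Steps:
(K - 422)*197 = (-912 - 422)*197 = -1334*197 = -262798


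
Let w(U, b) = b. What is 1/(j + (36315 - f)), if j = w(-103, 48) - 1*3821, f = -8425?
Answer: 1/40967 ≈ 2.4410e-5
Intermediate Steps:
j = -3773 (j = 48 - 1*3821 = 48 - 3821 = -3773)
1/(j + (36315 - f)) = 1/(-3773 + (36315 - 1*(-8425))) = 1/(-3773 + (36315 + 8425)) = 1/(-3773 + 44740) = 1/40967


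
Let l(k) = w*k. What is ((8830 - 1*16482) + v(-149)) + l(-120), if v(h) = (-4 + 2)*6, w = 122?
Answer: -22304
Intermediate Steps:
v(h) = -12 (v(h) = -2*6 = -12)
l(k) = 122*k
((8830 - 1*16482) + v(-149)) + l(-120) = ((8830 - 1*16482) - 12) + 122*(-120) = ((8830 - 16482) - 12) - 14640 = (-7652 - 12) - 14640 = -7664 - 14640 = -22304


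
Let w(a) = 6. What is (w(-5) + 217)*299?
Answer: 66677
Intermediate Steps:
(w(-5) + 217)*299 = (6 + 217)*299 = 223*299 = 66677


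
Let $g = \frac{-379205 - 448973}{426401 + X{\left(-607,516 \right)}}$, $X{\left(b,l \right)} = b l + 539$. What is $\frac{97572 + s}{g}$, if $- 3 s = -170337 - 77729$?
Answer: $- \frac{30751027648}{1242267} \approx -24754.0$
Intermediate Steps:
$X{\left(b,l \right)} = 539 + b l$
$s = \frac{248066}{3}$ ($s = - \frac{-170337 - 77729}{3} = \left(- \frac{1}{3}\right) \left(-248066\right) = \frac{248066}{3} \approx 82689.0$)
$g = - \frac{414089}{56864}$ ($g = \frac{-379205 - 448973}{426401 + \left(539 - 313212\right)} = - \frac{828178}{426401 + \left(539 - 313212\right)} = - \frac{828178}{426401 - 312673} = - \frac{828178}{113728} = \left(-828178\right) \frac{1}{113728} = - \frac{414089}{56864} \approx -7.2821$)
$\frac{97572 + s}{g} = \frac{97572 + \frac{248066}{3}}{- \frac{414089}{56864}} = \frac{540782}{3} \left(- \frac{56864}{414089}\right) = - \frac{30751027648}{1242267}$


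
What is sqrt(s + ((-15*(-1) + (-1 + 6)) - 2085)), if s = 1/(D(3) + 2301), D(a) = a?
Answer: I*sqrt(4757759)/48 ≈ 45.442*I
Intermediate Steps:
s = 1/2304 (s = 1/(3 + 2301) = 1/2304 ≈ 0.00043403)
sqrt(s + ((-15*(-1) + (-1 + 6)) - 2085)) = sqrt(1/2304 + ((-15*(-1) + (-1 + 6)) - 2085)) = sqrt(1/2304 + ((15 + 5) - 2085)) = sqrt(1/2304 + (20 - 2085)) = sqrt(1/2304 - 2065) = sqrt(-4757759/2304) = I*sqrt(4757759)/48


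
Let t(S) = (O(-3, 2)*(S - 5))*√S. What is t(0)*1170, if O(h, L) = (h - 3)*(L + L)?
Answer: 0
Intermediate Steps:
O(h, L) = 2*L*(-3 + h) (O(h, L) = (-3 + h)*(2*L) = 2*L*(-3 + h))
t(S) = √S*(120 - 24*S) (t(S) = ((2*2*(-3 - 3))*(S - 5))*√S = ((2*2*(-6))*(-5 + S))*√S = (-24*(-5 + S))*√S = (120 - 24*S)*√S = √S*(120 - 24*S))
t(0)*1170 = (24*√0*(5 - 1*0))*1170 = (24*0*(5 + 0))*1170 = (24*0*5)*1170 = 0*1170 = 0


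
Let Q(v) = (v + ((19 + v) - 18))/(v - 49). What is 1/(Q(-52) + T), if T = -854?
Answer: -101/86151 ≈ -0.0011724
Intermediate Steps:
Q(v) = (1 + 2*v)/(-49 + v) (Q(v) = (v + (1 + v))/(-49 + v) = (1 + 2*v)/(-49 + v))
1/(Q(-52) + T) = 1/((1 + 2*(-52))/(-49 - 52) - 854) = 1/((1 - 104)/(-101) - 854) = 1/(-1/101*(-103) - 854) = 1/(103/101 - 854) = 1/(-86151/101) = -101/86151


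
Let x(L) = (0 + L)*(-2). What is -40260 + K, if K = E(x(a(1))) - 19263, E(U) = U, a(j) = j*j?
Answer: -59525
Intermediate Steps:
a(j) = j**2
x(L) = -2*L (x(L) = L*(-2) = -2*L)
K = -19265 (K = -2*1**2 - 19263 = -2*1 - 19263 = -2 - 19263 = -19265)
-40260 + K = -40260 - 19265 = -59525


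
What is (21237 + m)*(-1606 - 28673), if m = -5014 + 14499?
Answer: -930231438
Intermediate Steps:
m = 9485
(21237 + m)*(-1606 - 28673) = (21237 + 9485)*(-1606 - 28673) = 30722*(-30279) = -930231438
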